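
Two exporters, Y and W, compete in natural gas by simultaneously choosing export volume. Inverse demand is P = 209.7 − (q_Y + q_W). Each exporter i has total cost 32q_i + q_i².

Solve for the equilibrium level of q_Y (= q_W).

35.54

Exporter Y's profit: π = q_Y(209.7 − (q_Y + q_W)) − 32q_Y − q_Y².
∂π/∂q_Y = 177.7 − 4q_Y − q_W = 0, so q_Y = 44.425 − 0.25q_W.
By symmetry q_W = q_Y; substituting into the reaction function, 1.25q_Y = 44.425 and q_Y = 35.54.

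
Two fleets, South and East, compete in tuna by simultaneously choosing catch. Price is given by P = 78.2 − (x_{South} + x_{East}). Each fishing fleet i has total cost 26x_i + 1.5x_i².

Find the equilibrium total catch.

17.4

Fishing fleet South's profit: π = x_{South}(78.2 − (x_{South} + x_{East})) − 26x_{South} − 1.5x_{South}².
∂π/∂x_{South} = 52.2 − 5x_{South} − x_{East} = 0, so x_{South} = 10.44 − 0.2x_{East}.
By symmetry x_{East} = x_{South}; substituting into the reaction function, 1.2x_{South} = 10.44 and x_{South} = 8.7.
Total catch: 8.7 + 8.7 = 17.4.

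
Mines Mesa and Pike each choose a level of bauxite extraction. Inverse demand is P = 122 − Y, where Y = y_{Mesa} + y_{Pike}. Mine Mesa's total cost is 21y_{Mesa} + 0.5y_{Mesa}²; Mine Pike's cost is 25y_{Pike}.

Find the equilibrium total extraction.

59

Mine Mesa's profit: π = y_{Mesa}(122 − (y_{Mesa} + y_{Pike})) − 21y_{Mesa} − 0.5y_{Mesa}².
∂π/∂y_{Mesa} = 101 − 3y_{Mesa} − y_{Pike} = 0, so y_{Mesa} = 101/3 − (1/3)y_{Pike}.
For Pike: ∂π/∂y_{Pike} = 97 − 2y_{Pike} − y_{Mesa} = 0 ⇒ y_{Pike} = 48.5 − 0.5y_{Mesa}.
Substituting the second reaction function into the first: y_{Mesa} = 101/3 − (1/3)(48.5 − 0.5y_{Mesa}), which gives (5/6)y_{Mesa} = 17.5 ⇒ y_{Mesa} = 21.
Then y_{Pike} = 48.5 − 0.5·21 = 38.
Total extraction: 21 + 38 = 59.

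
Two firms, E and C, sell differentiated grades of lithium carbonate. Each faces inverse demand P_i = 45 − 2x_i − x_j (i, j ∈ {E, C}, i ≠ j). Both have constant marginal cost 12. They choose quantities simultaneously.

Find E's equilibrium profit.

Firm E's profit: π = x_E(45 − 2x_E − x_C) − 12x_E.
∂π/∂x_E = 33 − 4x_E − x_C = 0 ⇒ x_E = 8.25 − 0.25x_C.
Setting x_E = x_C in the reaction function: x_E = 8.25 − 0.25x_E, so x_E = 8.25 / 1.25 = 6.6.
P_E = 45 − 2·6.6 − 6.6 = 25.2.
Profit = (25.2 − 12)·6.6 = 87.12.

87.12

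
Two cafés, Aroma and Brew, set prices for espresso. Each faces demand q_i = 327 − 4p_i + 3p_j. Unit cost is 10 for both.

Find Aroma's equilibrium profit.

16078.24

Aroma's profit: π = (p_{Aroma} − 10)(327 − 4p_{Aroma} + 3p_{Brew}).
∂π/∂p_{Aroma} = 367 − 8p_{Aroma} + 3p_{Brew} = 0 ⇒ p_{Aroma} = 45.875 + 0.375p_{Brew}.
Setting p_{Aroma} = p_{Brew} in the reaction function: p_{Aroma} = 45.875 + 0.375p_{Aroma}, so p_{Aroma} = 45.875 / 0.625 = 73.4.
q_{Aroma} = 327 − 4·73.4 + 3·73.4 = 253.6.
Profit = (73.4 − 10)·253.6 = 16078.24.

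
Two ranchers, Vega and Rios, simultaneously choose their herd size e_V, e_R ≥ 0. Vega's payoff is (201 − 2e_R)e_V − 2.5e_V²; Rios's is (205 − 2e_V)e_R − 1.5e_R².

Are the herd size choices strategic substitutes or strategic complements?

strategic substitutes

Expanding Vega's payoff: 201e_V − 2e_Re_V − 2.5e_V².
∂π/∂e_V = 201 − 2e_R − 5e_V = 0, so e_V = 40.2 − 0.4e_R.
The best-response slope de_V/de_R = −0.4 < 0: the reaction function is downward-sloping, so the choices are strategic substitutes.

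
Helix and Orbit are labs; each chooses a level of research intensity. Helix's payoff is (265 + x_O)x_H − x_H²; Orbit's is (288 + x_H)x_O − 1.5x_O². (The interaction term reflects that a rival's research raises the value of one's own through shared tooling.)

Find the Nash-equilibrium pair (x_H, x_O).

216.6, 168.2

Expanding Helix's payoff: 265x_H + x_Ox_H − x_H².
∂π/∂x_H = 265 + x_O − 2x_H = 0, so x_H = 132.5 + 0.5x_O.
Likewise for Orbit: x_O = 96 + (1/3)x_H.
Solving the two reaction functions simultaneously: (1 − (0.5)(1/3))x_H = 132.5 + 0.5·96, so (5/6)x_H = 180.5 and x_H = 216.6.
Then x_O = 96 + (1/3)·216.6 = 168.2.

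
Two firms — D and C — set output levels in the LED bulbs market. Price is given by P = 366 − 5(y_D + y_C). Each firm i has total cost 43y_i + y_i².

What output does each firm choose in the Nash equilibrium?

Firm D's profit: π = y_D(366 − 5(y_D + y_C)) − 43y_D − y_D².
∂π/∂y_D = 323 − 12y_D − 5y_C = 0, so y_D = 323/12 − (5/12)y_C.
The game is symmetric, so in equilibrium y_C = y_D: the reaction function gives (17/12)y_D = 323/12, hence y_D = 19.

19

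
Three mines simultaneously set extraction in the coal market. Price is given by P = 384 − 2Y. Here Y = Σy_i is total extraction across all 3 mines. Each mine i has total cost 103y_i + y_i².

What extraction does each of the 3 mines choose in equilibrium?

28.1

A representative mine's profit is π_i = y_i(384 − 2Y) − 103y_i − y_i², with Y = y_i + Σ_{j≠i} y_j.
First-order condition: 281 − 6y_i − 2Σ_{j≠i} y_j = 0.
With identical mines, set every y_j = y: then 281 − 6y − 4y = 0, i.e. y = 281/10 = 28.1.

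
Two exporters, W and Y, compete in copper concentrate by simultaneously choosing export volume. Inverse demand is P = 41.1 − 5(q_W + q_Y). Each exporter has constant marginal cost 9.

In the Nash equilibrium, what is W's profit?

22.898

Exporter W's profit: π = q_W(41.1 − 5(q_W + q_Y)) − 9q_W.
∂π/∂q_W = 32.1 − 10q_W − 5q_Y = 0, so q_W = 3.21 − 0.5q_Y.
The game is symmetric, so in equilibrium q_Y = q_W: the reaction function gives 1.5q_W = 3.21, hence q_W = 2.14.
Price P = 41.1 − 5·4.28 = 19.7.
W's profit: (19.7 − 9)·2.14 = 22.898.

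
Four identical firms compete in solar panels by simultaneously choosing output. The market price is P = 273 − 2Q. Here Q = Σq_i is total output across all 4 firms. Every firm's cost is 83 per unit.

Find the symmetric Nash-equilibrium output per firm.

19

A representative firm's profit is π_i = q_i(273 − 2Q) − 83q_i, with Q = q_i + Σ_{j≠i} q_j.
First-order condition: 190 − 4q_i − 2Σ_{j≠i} q_j = 0.
With identical firms, set every q_j = q: then 190 − 4q − 6q = 0, i.e. q = 190/10 = 19.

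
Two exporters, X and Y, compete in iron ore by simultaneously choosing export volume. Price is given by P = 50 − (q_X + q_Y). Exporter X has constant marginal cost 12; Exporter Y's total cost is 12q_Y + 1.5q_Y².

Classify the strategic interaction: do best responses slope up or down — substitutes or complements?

Exporter X's profit: π = q_X(50 − (q_X + q_Y)) − 12q_X.
∂π/∂q_X = 38 − 2q_X − q_Y = 0, so q_X = 19 − 0.5q_Y.
The best-response slope dq_X/dq_Y = −0.5 < 0: the reaction function is downward-sloping, so the choices are strategic substitutes.

strategic substitutes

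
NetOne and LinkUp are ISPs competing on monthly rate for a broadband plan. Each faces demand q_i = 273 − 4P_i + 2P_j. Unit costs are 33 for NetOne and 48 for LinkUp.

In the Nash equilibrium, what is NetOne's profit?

5329

NetOne's profit: π = (P_{NetOne} − 33)(273 − 4P_{NetOne} + 2P_{LinkUp}).
∂π/∂P_{NetOne} = 405 − 8P_{NetOne} + 2P_{LinkUp} = 0 ⇒ P_{NetOne} = 50.625 + 0.25P_{LinkUp}.
Similarly P_{LinkUp} = 58.125 + 0.25P_{NetOne}.
Solving the two reaction functions simultaneously: (1 − (0.25)(0.25))P_{NetOne} = 50.625 + 0.25·58.125, so 0.9375P_{NetOne} = 2085/32 and P_{NetOne} = 69.5.
Then P_{LinkUp} = 58.125 + 0.25·69.5 = 75.5.
q_{NetOne} = 273 − 4·69.5 + 2·75.5 = 146.
Profit = (69.5 − 33)·146 = 5329.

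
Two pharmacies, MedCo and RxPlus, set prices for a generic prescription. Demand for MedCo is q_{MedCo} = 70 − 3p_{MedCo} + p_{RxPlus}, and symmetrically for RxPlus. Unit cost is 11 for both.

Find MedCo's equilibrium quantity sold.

28.8

MedCo's profit: π = (p_{MedCo} − 11)(70 − 3p_{MedCo} + p_{RxPlus}).
∂π/∂p_{MedCo} = 103 − 6p_{MedCo} + p_{RxPlus} = 0 ⇒ p_{MedCo} = 103/6 + (1/6)p_{RxPlus}.
The game is symmetric, so in equilibrium p_{RxPlus} = p_{MedCo}: the reaction function gives (5/6)p_{MedCo} = 103/6, hence p_{MedCo} = 20.6.
q_{MedCo} = 70 − 3·20.6 + 20.6 = 28.8.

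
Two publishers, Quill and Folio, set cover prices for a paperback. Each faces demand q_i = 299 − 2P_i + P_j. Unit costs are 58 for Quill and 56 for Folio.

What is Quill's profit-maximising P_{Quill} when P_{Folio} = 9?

Quill's profit: π = (P_{Quill} − 58)(299 − 2P_{Quill} + P_{Folio}).
∂π/∂P_{Quill} = 415 − 4P_{Quill} + P_{Folio} = 0 ⇒ P_{Quill} = 103.75 + 0.25P_{Folio}.
At P_{Folio} = 9: P_{Quill} = 103.75 + 0.25·9 = 106.

106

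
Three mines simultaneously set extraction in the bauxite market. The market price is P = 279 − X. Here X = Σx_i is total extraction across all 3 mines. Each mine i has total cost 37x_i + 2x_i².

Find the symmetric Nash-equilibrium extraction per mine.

A representative mine's profit is π_i = x_i(279 − X) − 37x_i − 2x_i², with X = x_i + Σ_{j≠i} x_j.
First-order condition: 242 − 6x_i − Σ_{j≠i} x_j = 0.
In a symmetric equilibrium every mine chooses the same x, so Σ_{j≠i} x_j = 2x. The condition becomes 242 − 8x = 0, giving x = 242/8 = 30.25.

30.25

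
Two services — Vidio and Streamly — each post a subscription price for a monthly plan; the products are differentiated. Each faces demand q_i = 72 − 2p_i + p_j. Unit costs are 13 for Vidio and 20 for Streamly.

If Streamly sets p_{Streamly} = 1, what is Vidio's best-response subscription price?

24.75

Vidio's profit: π = (p_{Vidio} − 13)(72 − 2p_{Vidio} + p_{Streamly}).
∂π/∂p_{Vidio} = 98 − 4p_{Vidio} + p_{Streamly} = 0 ⇒ p_{Vidio} = 24.5 + 0.25p_{Streamly}.
At p_{Streamly} = 1: p_{Vidio} = 24.5 + 0.25·1 = 24.75.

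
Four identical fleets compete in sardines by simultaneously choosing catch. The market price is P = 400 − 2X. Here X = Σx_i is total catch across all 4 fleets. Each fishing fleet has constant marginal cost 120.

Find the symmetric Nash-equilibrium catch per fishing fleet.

28

A representative fishing fleet's profit is π_i = x_i(400 − 2X) − 120x_i, with X = x_i + Σ_{j≠i} x_j.
First-order condition: 280 − 4x_i − 2Σ_{j≠i} x_j = 0.
Imposing symmetry (x_j = x for all j) turns Σ_{j≠i} x_j into 3x, so 280 = 10x and x = 28.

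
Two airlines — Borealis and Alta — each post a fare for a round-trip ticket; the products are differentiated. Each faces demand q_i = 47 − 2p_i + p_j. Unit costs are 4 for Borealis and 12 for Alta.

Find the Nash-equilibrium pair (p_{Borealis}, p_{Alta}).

Borealis's profit: π = (p_{Borealis} − 4)(47 − 2p_{Borealis} + p_{Alta}).
∂π/∂p_{Borealis} = 55 − 4p_{Borealis} + p_{Alta} = 0 ⇒ p_{Borealis} = 13.75 + 0.25p_{Alta}.
Similarly p_{Alta} = 17.75 + 0.25p_{Borealis}.
Plugging p_{Alta} into Borealis's best response: p_{Borealis} = 13.75 + 0.25(17.75 + 0.25p_{Borealis}) ⇒ 0.9375p_{Borealis} = 18.1875, so p_{Borealis} = 19.4.
Then p_{Alta} = 17.75 + 0.25·19.4 = 22.6.

19.4, 22.6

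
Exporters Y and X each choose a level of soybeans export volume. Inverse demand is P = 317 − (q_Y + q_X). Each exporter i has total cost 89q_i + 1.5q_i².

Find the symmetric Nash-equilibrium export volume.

38

Exporter Y's profit: π = q_Y(317 − (q_Y + q_X)) − 89q_Y − 1.5q_Y².
∂π/∂q_Y = 228 − 5q_Y − q_X = 0, so q_Y = 45.6 − 0.2q_X.
Setting q_Y = q_X in the reaction function: q_Y = 45.6 − 0.2q_Y, so q_Y = 45.6 / 1.2 = 38.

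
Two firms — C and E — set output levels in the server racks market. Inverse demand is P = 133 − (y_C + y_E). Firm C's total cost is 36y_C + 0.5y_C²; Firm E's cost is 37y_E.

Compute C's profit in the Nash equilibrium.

Firm C's profit: π = y_C(133 − (y_C + y_E)) − 36y_C − 0.5y_C².
∂π/∂y_C = 97 − 3y_C − y_E = 0, so y_C = 97/3 − (1/3)y_E.
For E: ∂π/∂y_E = 96 − 2y_E − y_C = 0 ⇒ y_E = 48 − 0.5y_C.
Substituting the second reaction function into the first: y_C = 97/3 − (1/3)(48 − 0.5y_C), which gives (5/6)y_C = 49/3 ⇒ y_C = 19.6.
Then y_E = 48 − 0.5·19.6 = 38.2.
Price P = 133 − 57.8 = 75.2.
C's profit: (75.2 − 36)·19.6 − 0.5(19.6)² = 576.24.

576.24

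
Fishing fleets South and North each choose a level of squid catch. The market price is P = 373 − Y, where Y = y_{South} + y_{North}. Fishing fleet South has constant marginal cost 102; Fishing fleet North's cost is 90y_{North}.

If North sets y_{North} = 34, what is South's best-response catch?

Fishing fleet South's profit: π = y_{South}(373 − (y_{South} + y_{North})) − 102y_{South}.
∂π/∂y_{South} = 271 − 2y_{South} − y_{North} = 0, so y_{South} = 135.5 − 0.5y_{North}.
At y_{North} = 34: y_{South} = 135.5 − 0.5·34 = 118.5.

118.5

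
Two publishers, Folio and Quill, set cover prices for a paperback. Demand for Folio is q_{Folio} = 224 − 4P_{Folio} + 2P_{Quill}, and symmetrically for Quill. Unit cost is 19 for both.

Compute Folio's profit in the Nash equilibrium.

Folio's profit: π = (P_{Folio} − 19)(224 − 4P_{Folio} + 2P_{Quill}).
∂π/∂P_{Folio} = 300 − 8P_{Folio} + 2P_{Quill} = 0 ⇒ P_{Folio} = 37.5 + 0.25P_{Quill}.
The game is symmetric, so in equilibrium P_{Quill} = P_{Folio}: the reaction function gives 0.75P_{Folio} = 37.5, hence P_{Folio} = 50.
q_{Folio} = 224 − 4·50 + 2·50 = 124.
Profit = (50 − 19)·124 = 3844.

3844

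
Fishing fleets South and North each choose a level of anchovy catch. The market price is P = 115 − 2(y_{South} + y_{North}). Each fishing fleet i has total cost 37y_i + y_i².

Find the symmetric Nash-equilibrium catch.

9.75

Fishing fleet South's profit: π = y_{South}(115 − 2(y_{South} + y_{North})) − 37y_{South} − y_{South}².
∂π/∂y_{South} = 78 − 6y_{South} − 2y_{North} = 0, so y_{South} = 13 − (1/3)y_{North}.
Setting y_{South} = y_{North} in the reaction function: y_{South} = 13 − (1/3)y_{South}, so y_{South} = 13 / (4/3) = 9.75.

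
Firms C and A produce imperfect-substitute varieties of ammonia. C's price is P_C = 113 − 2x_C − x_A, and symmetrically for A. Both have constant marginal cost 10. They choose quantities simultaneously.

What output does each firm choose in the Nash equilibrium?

20.6

Firm C's profit: π = x_C(113 − 2x_C − x_A) − 10x_C.
∂π/∂x_C = 103 − 4x_C − x_A = 0 ⇒ x_C = 25.75 − 0.25x_A.
By symmetry x_A = x_C; substituting into the reaction function, 1.25x_C = 25.75 and x_C = 20.6.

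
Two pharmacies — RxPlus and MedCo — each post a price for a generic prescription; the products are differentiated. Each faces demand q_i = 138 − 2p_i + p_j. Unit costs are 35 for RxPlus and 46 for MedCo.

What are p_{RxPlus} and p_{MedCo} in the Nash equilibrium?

RxPlus's profit: π = (p_{RxPlus} − 35)(138 − 2p_{RxPlus} + p_{MedCo}).
∂π/∂p_{RxPlus} = 208 − 4p_{RxPlus} + p_{MedCo} = 0 ⇒ p_{RxPlus} = 52 + 0.25p_{MedCo}.
Similarly p_{MedCo} = 57.5 + 0.25p_{RxPlus}.
Plugging p_{MedCo} into RxPlus's best response: p_{RxPlus} = 52 + 0.25(57.5 + 0.25p_{RxPlus}) ⇒ 0.9375p_{RxPlus} = 66.375, so p_{RxPlus} = 70.8.
Then p_{MedCo} = 57.5 + 0.25·70.8 = 75.2.

70.8, 75.2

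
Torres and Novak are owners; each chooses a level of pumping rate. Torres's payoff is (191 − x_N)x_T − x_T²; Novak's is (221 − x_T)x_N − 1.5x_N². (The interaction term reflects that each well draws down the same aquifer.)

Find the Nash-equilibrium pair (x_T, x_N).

Expanding Torres's payoff: 191x_T − x_Nx_T − x_T².
∂π/∂x_T = 191 − x_N − 2x_T = 0, so x_T = 95.5 − 0.5x_N.
Likewise for Novak: x_N = 221/3 − (1/3)x_T.
Solving the two reaction functions simultaneously: (1 − (−0.5)(−1/3))x_T = 95.5 − 0.5·(221/3), so (5/6)x_T = 176/3 and x_T = 70.4.
Then x_N = 221/3 − (1/3)·70.4 = 50.2.

70.4, 50.2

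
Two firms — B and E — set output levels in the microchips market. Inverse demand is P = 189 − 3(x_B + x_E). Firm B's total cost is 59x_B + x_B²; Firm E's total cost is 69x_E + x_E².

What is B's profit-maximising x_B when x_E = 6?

14

Firm B's profit: π = x_B(189 − 3(x_B + x_E)) − 59x_B − x_B².
∂π/∂x_B = 130 − 8x_B − 3x_E = 0, so x_B = 16.25 − 0.375x_E.
At x_E = 6: x_B = 16.25 − 0.375·6 = 14.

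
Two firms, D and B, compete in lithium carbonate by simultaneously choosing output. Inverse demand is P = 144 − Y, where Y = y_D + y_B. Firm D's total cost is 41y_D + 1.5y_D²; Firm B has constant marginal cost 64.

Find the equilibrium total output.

Firm D's profit: π = y_D(144 − (y_D + y_B)) − 41y_D − 1.5y_D².
∂π/∂y_D = 103 − 5y_D − y_B = 0, so y_D = 20.6 − 0.2y_B.
For B: ∂π/∂y_B = 80 − 2y_B − y_D = 0 ⇒ y_B = 40 − 0.5y_D.
Plugging y_B into D's best response: y_D = 20.6 − 0.2(40 − 0.5y_D) ⇒ 0.9y_D = 12.6, so y_D = 14.
Then y_B = 40 − 0.5·14 = 33.
Total output: 14 + 33 = 47.

47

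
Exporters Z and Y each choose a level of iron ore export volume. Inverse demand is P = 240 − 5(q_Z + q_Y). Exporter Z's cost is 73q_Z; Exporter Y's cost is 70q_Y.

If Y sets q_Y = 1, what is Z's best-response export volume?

Exporter Z's profit: π = q_Z(240 − 5(q_Z + q_Y)) − 73q_Z.
∂π/∂q_Z = 167 − 10q_Z − 5q_Y = 0, so q_Z = 16.7 − 0.5q_Y.
At q_Y = 1: q_Z = 16.7 − 0.5·1 = 16.2.

16.2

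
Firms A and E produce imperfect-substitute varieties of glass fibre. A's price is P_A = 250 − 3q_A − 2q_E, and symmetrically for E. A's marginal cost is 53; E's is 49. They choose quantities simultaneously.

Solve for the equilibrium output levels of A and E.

24.375, 25.375

Firm A's profit: π = q_A(250 − 3q_A − 2q_E) − 53q_A.
∂π/∂q_A = 197 − 6q_A − 2q_E = 0 ⇒ q_A = 197/6 − (1/3)q_E.
Similarly q_E = 33.5 − (1/3)q_A.
Plugging q_E into A's best response: q_A = 197/6 − (1/3)(33.5 − (1/3)q_A) ⇒ (8/9)q_A = 65/3, so q_A = 24.375.
Then q_E = 33.5 − (1/3)·24.375 = 25.375.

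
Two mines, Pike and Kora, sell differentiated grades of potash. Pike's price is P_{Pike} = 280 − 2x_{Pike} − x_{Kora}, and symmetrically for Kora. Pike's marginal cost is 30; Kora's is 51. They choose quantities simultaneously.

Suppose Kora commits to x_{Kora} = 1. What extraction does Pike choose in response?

Mine Pike's profit: π = x_{Pike}(280 − 2x_{Pike} − x_{Kora}) − 30x_{Pike}.
∂π/∂x_{Pike} = 250 − 4x_{Pike} − x_{Kora} = 0 ⇒ x_{Pike} = 62.5 − 0.25x_{Kora}.
At x_{Kora} = 1: x_{Pike} = 62.5 − 0.25·1 = 62.25.

62.25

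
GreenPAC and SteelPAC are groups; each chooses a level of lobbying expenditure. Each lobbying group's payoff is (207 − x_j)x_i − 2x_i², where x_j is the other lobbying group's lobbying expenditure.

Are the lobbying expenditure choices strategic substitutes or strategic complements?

GreenPAC's payoff is (207 − x_S)x_G − 2x_G².
∂π/∂x_G = 207 − x_S − 4x_G = 0, so x_G = 51.75 − 0.25x_S.
The best-response slope dx_G/dx_S = −0.25 < 0: the reaction function is downward-sloping, so the choices are strategic substitutes.

strategic substitutes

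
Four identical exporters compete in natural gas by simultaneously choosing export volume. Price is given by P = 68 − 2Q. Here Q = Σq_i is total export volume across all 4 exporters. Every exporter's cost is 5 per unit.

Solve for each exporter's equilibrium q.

A representative exporter's profit is π_i = q_i(68 − 2Q) − 5q_i, with Q = q_i + Σ_{j≠i} q_j.
First-order condition: 63 − 4q_i − 2Σ_{j≠i} q_j = 0.
With identical exporters, set every q_j = q: then 63 − 4q − 6q = 0, i.e. q = 63/10 = 6.3.

6.3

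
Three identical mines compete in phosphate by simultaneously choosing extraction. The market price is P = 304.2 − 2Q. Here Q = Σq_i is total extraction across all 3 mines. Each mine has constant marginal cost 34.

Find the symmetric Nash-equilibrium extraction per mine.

A representative mine's profit is π_i = q_i(304.2 − 2Q) − 34q_i, with Q = q_i + Σ_{j≠i} q_j.
First-order condition: 270.2 − 4q_i − 2Σ_{j≠i} q_j = 0.
Imposing symmetry (q_j = q for all j) turns Σ_{j≠i} q_j into 2q, so 270.2 = 8q and q = 33.775.

33.775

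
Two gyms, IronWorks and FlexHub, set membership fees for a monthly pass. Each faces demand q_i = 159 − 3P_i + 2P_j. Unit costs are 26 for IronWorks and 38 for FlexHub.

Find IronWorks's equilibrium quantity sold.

IronWorks's profit: π = (P_{IronWorks} − 26)(159 − 3P_{IronWorks} + 2P_{FlexHub}).
∂π/∂P_{IronWorks} = 237 − 6P_{IronWorks} + 2P_{FlexHub} = 0 ⇒ P_{IronWorks} = 39.5 + (1/3)P_{FlexHub}.
Similarly P_{FlexHub} = 45.5 + (1/3)P_{IronWorks}.
Solving the two reaction functions simultaneously: (1 − (1/3)(1/3))P_{IronWorks} = 39.5 + (1/3)·45.5, so (8/9)P_{IronWorks} = 164/3 and P_{IronWorks} = 61.5.
Then P_{FlexHub} = 45.5 + (1/3)·61.5 = 66.
q_{IronWorks} = 159 − 3·61.5 + 2·66 = 106.5.

106.5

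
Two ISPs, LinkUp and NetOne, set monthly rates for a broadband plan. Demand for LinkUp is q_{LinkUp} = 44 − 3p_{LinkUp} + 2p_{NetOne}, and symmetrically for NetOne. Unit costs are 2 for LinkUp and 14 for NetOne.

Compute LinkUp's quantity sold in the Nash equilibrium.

LinkUp's profit: π = (p_{LinkUp} − 2)(44 − 3p_{LinkUp} + 2p_{NetOne}).
∂π/∂p_{LinkUp} = 50 − 6p_{LinkUp} + 2p_{NetOne} = 0 ⇒ p_{LinkUp} = 25/3 + (1/3)p_{NetOne}.
Similarly p_{NetOne} = 43/3 + (1/3)p_{LinkUp}.
Solving the two reaction functions simultaneously: (1 − (1/3)(1/3))p_{LinkUp} = 25/3 + (1/3)·(43/3), so (8/9)p_{LinkUp} = 118/9 and p_{LinkUp} = 14.75.
Then p_{NetOne} = 43/3 + (1/3)·14.75 = 19.25.
q_{LinkUp} = 44 − 3·14.75 + 2·19.25 = 38.25.

38.25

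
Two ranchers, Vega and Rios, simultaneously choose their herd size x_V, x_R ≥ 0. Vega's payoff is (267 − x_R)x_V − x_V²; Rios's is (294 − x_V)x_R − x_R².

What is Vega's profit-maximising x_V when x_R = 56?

Expanding Vega's payoff: 267x_V − x_Rx_V − x_V².
∂π/∂x_V = 267 − x_R − 2x_V = 0, so x_V = 133.5 − 0.5x_R.
At x_R = 56: x_V = 133.5 − 0.5·56 = 105.5.

105.5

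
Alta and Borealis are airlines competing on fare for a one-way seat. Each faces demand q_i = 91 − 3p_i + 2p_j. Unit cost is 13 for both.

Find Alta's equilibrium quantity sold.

Alta's profit: π = (p_{Alta} − 13)(91 − 3p_{Alta} + 2p_{Borealis}).
∂π/∂p_{Alta} = 130 − 6p_{Alta} + 2p_{Borealis} = 0 ⇒ p_{Alta} = 65/3 + (1/3)p_{Borealis}.
Setting p_{Alta} = p_{Borealis} in the reaction function: p_{Alta} = 65/3 + (1/3)p_{Alta}, so p_{Alta} = (65/3) / (2/3) = 32.5.
q_{Alta} = 91 − 3·32.5 + 2·32.5 = 58.5.

58.5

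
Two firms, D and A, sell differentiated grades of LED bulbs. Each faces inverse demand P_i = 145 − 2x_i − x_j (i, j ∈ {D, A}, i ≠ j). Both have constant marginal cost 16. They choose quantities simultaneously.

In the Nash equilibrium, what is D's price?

67.6

Firm D's profit: π = x_D(145 − 2x_D − x_A) − 16x_D.
∂π/∂x_D = 129 − 4x_D − x_A = 0 ⇒ x_D = 32.25 − 0.25x_A.
Setting x_D = x_A in the reaction function: x_D = 32.25 − 0.25x_D, so x_D = 32.25 / 1.25 = 25.8.
P_D = 145 − 2·25.8 − 25.8 = 67.6.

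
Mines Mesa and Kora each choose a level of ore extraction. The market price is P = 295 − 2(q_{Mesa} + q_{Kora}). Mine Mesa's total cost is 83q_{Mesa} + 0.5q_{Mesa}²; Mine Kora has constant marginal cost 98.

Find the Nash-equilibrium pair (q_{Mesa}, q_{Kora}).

Mine Mesa's profit: π = q_{Mesa}(295 − 2(q_{Mesa} + q_{Kora})) − 83q_{Mesa} − 0.5q_{Mesa}².
∂π/∂q_{Mesa} = 212 − 5q_{Mesa} − 2q_{Kora} = 0, so q_{Mesa} = 42.4 − 0.4q_{Kora}.
For Kora: ∂π/∂q_{Kora} = 197 − 4q_{Kora} − 2q_{Mesa} = 0 ⇒ q_{Kora} = 49.25 − 0.5q_{Mesa}.
Plugging q_{Kora} into Mesa's best response: q_{Mesa} = 42.4 − 0.4(49.25 − 0.5q_{Mesa}) ⇒ 0.8q_{Mesa} = 22.7, so q_{Mesa} = 28.375.
Then q_{Kora} = 49.25 − 0.5·28.375 = 35.0625.

28.375, 35.0625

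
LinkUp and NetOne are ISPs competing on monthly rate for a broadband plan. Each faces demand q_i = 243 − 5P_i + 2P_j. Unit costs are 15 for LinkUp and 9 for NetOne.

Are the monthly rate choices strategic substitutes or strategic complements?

LinkUp's profit: π = (P_{LinkUp} − 15)(243 − 5P_{LinkUp} + 2P_{NetOne}).
∂π/∂P_{LinkUp} = 318 − 10P_{LinkUp} + 2P_{NetOne} = 0 ⇒ P_{LinkUp} = 31.8 + 0.2P_{NetOne}.
The best-response slope dP_{LinkUp}/dP_{NetOne} = 0.2 > 0: the reaction function is upward-sloping, so the choices are strategic complements.

strategic complements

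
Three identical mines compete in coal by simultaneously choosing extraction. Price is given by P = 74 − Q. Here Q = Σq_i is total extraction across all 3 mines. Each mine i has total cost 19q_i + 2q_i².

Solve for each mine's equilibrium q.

A representative mine's profit is π_i = q_i(74 − Q) − 19q_i − 2q_i², with Q = q_i + Σ_{j≠i} q_j.
First-order condition: 55 − 6q_i − Σ_{j≠i} q_j = 0.
Imposing symmetry (q_j = q for all j) turns Σ_{j≠i} q_j into 2q, so 55 = 8q and q = 6.875.

6.875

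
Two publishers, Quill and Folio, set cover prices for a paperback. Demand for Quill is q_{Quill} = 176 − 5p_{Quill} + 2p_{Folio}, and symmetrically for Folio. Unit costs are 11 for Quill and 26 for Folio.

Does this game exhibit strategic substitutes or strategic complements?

Quill's profit: π = (p_{Quill} − 11)(176 − 5p_{Quill} + 2p_{Folio}).
∂π/∂p_{Quill} = 231 − 10p_{Quill} + 2p_{Folio} = 0 ⇒ p_{Quill} = 23.1 + 0.2p_{Folio}.
The best-response slope dp_{Quill}/dp_{Folio} = 0.2 > 0: the reaction function is upward-sloping, so the choices are strategic complements.

strategic complements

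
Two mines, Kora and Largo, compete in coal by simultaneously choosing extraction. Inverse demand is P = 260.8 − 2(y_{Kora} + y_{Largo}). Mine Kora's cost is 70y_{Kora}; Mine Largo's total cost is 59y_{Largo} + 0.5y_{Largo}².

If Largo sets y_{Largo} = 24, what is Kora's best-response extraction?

Mine Kora's profit: π = y_{Kora}(260.8 − 2(y_{Kora} + y_{Largo})) − 70y_{Kora}.
∂π/∂y_{Kora} = 190.8 − 4y_{Kora} − 2y_{Largo} = 0, so y_{Kora} = 47.7 − 0.5y_{Largo}.
At y_{Largo} = 24: y_{Kora} = 47.7 − 0.5·24 = 35.7.

35.7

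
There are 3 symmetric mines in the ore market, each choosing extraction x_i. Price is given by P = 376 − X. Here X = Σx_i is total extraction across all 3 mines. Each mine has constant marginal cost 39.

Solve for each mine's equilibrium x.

A representative mine's profit is π_i = x_i(376 − X) − 39x_i, with X = x_i + Σ_{j≠i} x_j.
First-order condition: 337 − 2x_i − Σ_{j≠i} x_j = 0.
With identical mines, set every x_j = x: then 337 − 2x − 2x = 0, i.e. x = 337/4 = 84.25.

84.25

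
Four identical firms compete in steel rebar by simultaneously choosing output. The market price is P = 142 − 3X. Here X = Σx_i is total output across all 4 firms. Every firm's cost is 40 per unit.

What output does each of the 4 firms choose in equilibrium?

6.8

A representative firm's profit is π_i = x_i(142 − 3X) − 40x_i, with X = x_i + Σ_{j≠i} x_j.
First-order condition: 102 − 6x_i − 3Σ_{j≠i} x_j = 0.
Imposing symmetry (x_j = x for all j) turns Σ_{j≠i} x_j into 3x, so 102 = 15x and x = 6.8.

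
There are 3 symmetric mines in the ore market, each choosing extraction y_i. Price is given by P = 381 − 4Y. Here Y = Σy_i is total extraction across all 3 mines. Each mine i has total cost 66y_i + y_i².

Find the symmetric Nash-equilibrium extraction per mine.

A representative mine's profit is π_i = y_i(381 − 4Y) − 66y_i − y_i², with Y = y_i + Σ_{j≠i} y_j.
First-order condition: 315 − 10y_i − 4Σ_{j≠i} y_j = 0.
With identical mines, set every y_j = y: then 315 − 10y − 8y = 0, i.e. y = 315/18 = 17.5.

17.5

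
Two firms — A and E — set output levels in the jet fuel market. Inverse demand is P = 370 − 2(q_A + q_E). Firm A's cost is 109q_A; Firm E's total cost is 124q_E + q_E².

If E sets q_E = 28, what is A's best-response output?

Firm A's profit: π = q_A(370 − 2(q_A + q_E)) − 109q_A.
∂π/∂q_A = 261 − 4q_A − 2q_E = 0, so q_A = 65.25 − 0.5q_E.
At q_E = 28: q_A = 65.25 − 0.5·28 = 51.25.

51.25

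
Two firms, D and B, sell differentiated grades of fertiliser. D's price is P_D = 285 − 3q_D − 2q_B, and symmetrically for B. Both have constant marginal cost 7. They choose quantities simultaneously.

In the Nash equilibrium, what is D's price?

111.25

Firm D's profit: π = q_D(285 − 3q_D − 2q_B) − 7q_D.
∂π/∂q_D = 278 − 6q_D − 2q_B = 0 ⇒ q_D = 139/3 − (1/3)q_B.
The game is symmetric, so in equilibrium q_B = q_D: the reaction function gives (4/3)q_D = 139/3, hence q_D = 34.75.
P_D = 285 − 3·34.75 − 2·34.75 = 111.25.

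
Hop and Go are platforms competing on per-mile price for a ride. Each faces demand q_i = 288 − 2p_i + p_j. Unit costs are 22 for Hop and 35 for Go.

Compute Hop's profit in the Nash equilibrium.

Hop's profit: π = (p_{Hop} − 22)(288 − 2p_{Hop} + p_{Go}).
∂π/∂p_{Hop} = 332 − 4p_{Hop} + p_{Go} = 0 ⇒ p_{Hop} = 83 + 0.25p_{Go}.
Similarly p_{Go} = 89.5 + 0.25p_{Hop}.
Plugging p_{Go} into Hop's best response: p_{Hop} = 83 + 0.25(89.5 + 0.25p_{Hop}) ⇒ 0.9375p_{Hop} = 105.375, so p_{Hop} = 112.4.
Then p_{Go} = 89.5 + 0.25·112.4 = 117.6.
q_{Hop} = 288 − 2·112.4 + 117.6 = 180.8.
Profit = (112.4 − 22)·180.8 = 16344.32.

16344.32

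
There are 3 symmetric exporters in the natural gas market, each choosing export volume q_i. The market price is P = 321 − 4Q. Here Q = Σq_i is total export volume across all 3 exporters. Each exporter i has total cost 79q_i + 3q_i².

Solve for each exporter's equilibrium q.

A representative exporter's profit is π_i = q_i(321 − 4Q) − 79q_i − 3q_i², with Q = q_i + Σ_{j≠i} q_j.
First-order condition: 242 − 14q_i − 4Σ_{j≠i} q_j = 0.
In a symmetric equilibrium every exporter chooses the same q, so Σ_{j≠i} q_j = 2q. The condition becomes 242 − 22q = 0, giving q = 242/22 = 11.

11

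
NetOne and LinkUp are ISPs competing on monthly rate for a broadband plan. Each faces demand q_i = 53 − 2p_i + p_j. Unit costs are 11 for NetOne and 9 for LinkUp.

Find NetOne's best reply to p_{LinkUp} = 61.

NetOne's profit: π = (p_{NetOne} − 11)(53 − 2p_{NetOne} + p_{LinkUp}).
∂π/∂p_{NetOne} = 75 − 4p_{NetOne} + p_{LinkUp} = 0 ⇒ p_{NetOne} = 18.75 + 0.25p_{LinkUp}.
At p_{LinkUp} = 61: p_{NetOne} = 18.75 + 0.25·61 = 34.

34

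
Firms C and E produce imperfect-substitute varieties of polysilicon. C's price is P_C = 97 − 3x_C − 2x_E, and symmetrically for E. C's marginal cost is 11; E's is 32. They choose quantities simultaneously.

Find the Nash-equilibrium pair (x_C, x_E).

Firm C's profit: π = x_C(97 − 3x_C − 2x_E) − 11x_C.
∂π/∂x_C = 86 − 6x_C − 2x_E = 0 ⇒ x_C = 43/3 − (1/3)x_E.
Similarly x_E = 65/6 − (1/3)x_C.
Solving the two reaction functions simultaneously: (1 − (−1/3)(−1/3))x_C = 43/3 − (1/3)·(65/6), so (8/9)x_C = 193/18 and x_C = 12.0625.
Then x_E = 65/6 − (1/3)·12.0625 = 6.8125.

12.0625, 6.8125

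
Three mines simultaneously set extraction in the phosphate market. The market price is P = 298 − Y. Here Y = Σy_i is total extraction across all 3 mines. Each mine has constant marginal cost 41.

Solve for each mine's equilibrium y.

64.25

A representative mine's profit is π_i = y_i(298 − Y) − 41y_i, with Y = y_i + Σ_{j≠i} y_j.
First-order condition: 257 − 2y_i − Σ_{j≠i} y_j = 0.
Imposing symmetry (y_j = y for all j) turns Σ_{j≠i} y_j into 2y, so 257 = 4y and y = 64.25.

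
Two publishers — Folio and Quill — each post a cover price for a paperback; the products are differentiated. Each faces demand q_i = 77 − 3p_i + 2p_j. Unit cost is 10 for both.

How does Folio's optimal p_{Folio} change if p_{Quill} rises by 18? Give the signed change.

6

Folio's profit: π = (p_{Folio} − 10)(77 − 3p_{Folio} + 2p_{Quill}).
∂π/∂p_{Folio} = 107 − 6p_{Folio} + 2p_{Quill} = 0 ⇒ p_{Folio} = 107/6 + (1/3)p_{Quill}.
The reaction-function slope is 1/3, so an 18-unit rise in p_{Quill} moves p_{Folio} by 1/3 × 18 = 6. Folio's best response rises — the actions are strategic complements.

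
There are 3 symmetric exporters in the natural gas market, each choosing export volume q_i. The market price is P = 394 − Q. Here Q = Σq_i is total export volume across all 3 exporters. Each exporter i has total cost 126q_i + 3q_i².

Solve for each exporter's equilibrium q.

26.8

A representative exporter's profit is π_i = q_i(394 − Q) − 126q_i − 3q_i², with Q = q_i + Σ_{j≠i} q_j.
First-order condition: 268 − 8q_i − Σ_{j≠i} q_j = 0.
With identical exporters, set every q_j = q: then 268 − 8q − 2q = 0, i.e. q = 268/10 = 26.8.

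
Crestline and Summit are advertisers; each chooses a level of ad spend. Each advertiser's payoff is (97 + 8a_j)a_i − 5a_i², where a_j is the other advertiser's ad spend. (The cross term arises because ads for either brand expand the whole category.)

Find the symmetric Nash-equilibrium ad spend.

Crestline's payoff is (97 + 8a_S)a_C − 5a_C².
∂π/∂a_C = 97 + 8a_S − 10a_C = 0, so a_C = 9.7 + 0.8a_S.
By symmetry a_S = a_C; substituting into the reaction function, 0.2a_C = 9.7 and a_C = 48.5.

48.5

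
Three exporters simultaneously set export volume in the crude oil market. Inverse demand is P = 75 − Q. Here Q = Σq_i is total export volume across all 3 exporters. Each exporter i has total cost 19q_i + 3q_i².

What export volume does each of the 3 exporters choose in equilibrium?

5.6

A representative exporter's profit is π_i = q_i(75 − Q) − 19q_i − 3q_i², with Q = q_i + Σ_{j≠i} q_j.
First-order condition: 56 − 8q_i − Σ_{j≠i} q_j = 0.
Imposing symmetry (q_j = q for all j) turns Σ_{j≠i} q_j into 2q, so 56 = 10q and q = 5.6.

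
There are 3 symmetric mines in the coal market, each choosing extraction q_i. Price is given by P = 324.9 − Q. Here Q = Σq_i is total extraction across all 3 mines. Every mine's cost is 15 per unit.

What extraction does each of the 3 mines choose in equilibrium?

A representative mine's profit is π_i = q_i(324.9 − Q) − 15q_i, with Q = q_i + Σ_{j≠i} q_j.
First-order condition: 309.9 − 2q_i − Σ_{j≠i} q_j = 0.
Imposing symmetry (q_j = q for all j) turns Σ_{j≠i} q_j into 2q, so 309.9 = 4q and q = 77.475.

77.475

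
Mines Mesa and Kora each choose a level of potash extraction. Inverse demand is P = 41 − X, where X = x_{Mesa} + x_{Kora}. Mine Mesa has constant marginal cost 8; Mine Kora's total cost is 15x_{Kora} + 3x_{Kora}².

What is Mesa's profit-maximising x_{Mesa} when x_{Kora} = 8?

12.5

Mine Mesa's profit: π = x_{Mesa}(41 − (x_{Mesa} + x_{Kora})) − 8x_{Mesa}.
∂π/∂x_{Mesa} = 33 − 2x_{Mesa} − x_{Kora} = 0, so x_{Mesa} = 16.5 − 0.5x_{Kora}.
At x_{Kora} = 8: x_{Mesa} = 16.5 − 0.5·8 = 12.5.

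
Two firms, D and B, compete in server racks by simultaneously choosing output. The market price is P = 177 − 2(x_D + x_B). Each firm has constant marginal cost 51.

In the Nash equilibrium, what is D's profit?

882

Firm D's profit: π = x_D(177 − 2(x_D + x_B)) − 51x_D.
∂π/∂x_D = 126 − 4x_D − 2x_B = 0, so x_D = 31.5 − 0.5x_B.
The game is symmetric, so in equilibrium x_B = x_D: the reaction function gives 1.5x_D = 31.5, hence x_D = 21.
Price P = 177 − 2·42 = 93.
D's profit: (93 − 51)·21 = 882.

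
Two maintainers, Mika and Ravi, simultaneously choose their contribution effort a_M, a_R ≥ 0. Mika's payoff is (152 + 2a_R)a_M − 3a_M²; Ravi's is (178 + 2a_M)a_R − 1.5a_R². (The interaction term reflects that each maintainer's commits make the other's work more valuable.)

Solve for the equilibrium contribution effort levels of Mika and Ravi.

Expanding Mika's payoff: 152a_M + 2a_Ra_M − 3a_M².
∂π/∂a_M = 152 + 2a_R − 6a_M = 0, so a_M = 76/3 + (1/3)a_R.
Likewise for Ravi: a_R = 178/3 + (2/3)a_M.
Solving the two reaction functions simultaneously: (1 − (1/3)(2/3))a_M = 76/3 + (1/3)·(178/3), so (7/9)a_M = 406/9 and a_M = 58.
Then a_R = 178/3 + (2/3)·58 = 98.

58, 98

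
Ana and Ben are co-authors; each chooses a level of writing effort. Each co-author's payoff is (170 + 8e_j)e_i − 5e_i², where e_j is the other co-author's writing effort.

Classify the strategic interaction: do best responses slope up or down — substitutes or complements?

strategic complements

Ana's payoff is (170 + 8e_B)e_A − 5e_A².
∂π/∂e_A = 170 + 8e_B − 10e_A = 0, so e_A = 17 + 0.8e_B.
The best-response slope de_A/de_B = 0.8 > 0: the reaction function is upward-sloping, so the choices are strategic complements.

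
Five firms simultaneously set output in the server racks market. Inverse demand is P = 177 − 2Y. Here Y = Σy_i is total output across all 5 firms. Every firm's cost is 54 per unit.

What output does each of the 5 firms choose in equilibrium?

A representative firm's profit is π_i = y_i(177 − 2Y) − 54y_i, with Y = y_i + Σ_{j≠i} y_j.
First-order condition: 123 − 4y_i − 2Σ_{j≠i} y_j = 0.
In a symmetric equilibrium every firm chooses the same y, so Σ_{j≠i} y_j = 4y. The condition becomes 123 − 12y = 0, giving y = 123/12 = 10.25.

10.25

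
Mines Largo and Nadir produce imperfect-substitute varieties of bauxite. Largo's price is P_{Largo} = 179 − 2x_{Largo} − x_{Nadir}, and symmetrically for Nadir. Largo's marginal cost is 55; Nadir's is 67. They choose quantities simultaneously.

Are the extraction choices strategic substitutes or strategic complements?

Mine Largo's profit: π = x_{Largo}(179 − 2x_{Largo} − x_{Nadir}) − 55x_{Largo}.
∂π/∂x_{Largo} = 124 − 4x_{Largo} − x_{Nadir} = 0 ⇒ x_{Largo} = 31 − 0.25x_{Nadir}.
The best-response slope dx_{Largo}/dx_{Nadir} = −0.25 < 0: the reaction function is downward-sloping, so the choices are strategic substitutes.

strategic substitutes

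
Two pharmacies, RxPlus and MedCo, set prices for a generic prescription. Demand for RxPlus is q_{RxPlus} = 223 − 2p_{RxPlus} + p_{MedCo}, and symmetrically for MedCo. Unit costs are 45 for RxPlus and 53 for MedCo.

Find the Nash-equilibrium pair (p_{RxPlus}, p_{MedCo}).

RxPlus's profit: π = (p_{RxPlus} − 45)(223 − 2p_{RxPlus} + p_{MedCo}).
∂π/∂p_{RxPlus} = 313 − 4p_{RxPlus} + p_{MedCo} = 0 ⇒ p_{RxPlus} = 78.25 + 0.25p_{MedCo}.
Similarly p_{MedCo} = 82.25 + 0.25p_{RxPlus}.
Plugging p_{MedCo} into RxPlus's best response: p_{RxPlus} = 78.25 + 0.25(82.25 + 0.25p_{RxPlus}) ⇒ 0.9375p_{RxPlus} = 98.8125, so p_{RxPlus} = 105.4.
Then p_{MedCo} = 82.25 + 0.25·105.4 = 108.6.

105.4, 108.6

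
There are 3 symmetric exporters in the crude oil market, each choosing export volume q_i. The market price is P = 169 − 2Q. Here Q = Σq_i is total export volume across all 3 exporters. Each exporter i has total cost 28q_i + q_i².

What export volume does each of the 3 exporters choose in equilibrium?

A representative exporter's profit is π_i = q_i(169 − 2Q) − 28q_i − q_i², with Q = q_i + Σ_{j≠i} q_j.
First-order condition: 141 − 6q_i − 2Σ_{j≠i} q_j = 0.
Imposing symmetry (q_j = q for all j) turns Σ_{j≠i} q_j into 2q, so 141 = 10q and q = 14.1.

14.1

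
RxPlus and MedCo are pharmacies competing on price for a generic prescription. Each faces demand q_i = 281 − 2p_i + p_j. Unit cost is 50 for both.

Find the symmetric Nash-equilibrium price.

127

RxPlus's profit: π = (p_{RxPlus} − 50)(281 − 2p_{RxPlus} + p_{MedCo}).
∂π/∂p_{RxPlus} = 381 − 4p_{RxPlus} + p_{MedCo} = 0 ⇒ p_{RxPlus} = 95.25 + 0.25p_{MedCo}.
The game is symmetric, so in equilibrium p_{MedCo} = p_{RxPlus}: the reaction function gives 0.75p_{RxPlus} = 95.25, hence p_{RxPlus} = 127.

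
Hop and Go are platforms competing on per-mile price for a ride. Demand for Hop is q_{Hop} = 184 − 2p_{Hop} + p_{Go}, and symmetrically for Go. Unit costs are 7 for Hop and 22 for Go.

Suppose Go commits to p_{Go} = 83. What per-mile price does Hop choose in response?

70.25

Hop's profit: π = (p_{Hop} − 7)(184 − 2p_{Hop} + p_{Go}).
∂π/∂p_{Hop} = 198 − 4p_{Hop} + p_{Go} = 0 ⇒ p_{Hop} = 49.5 + 0.25p_{Go}.
At p_{Go} = 83: p_{Hop} = 49.5 + 0.25·83 = 70.25.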